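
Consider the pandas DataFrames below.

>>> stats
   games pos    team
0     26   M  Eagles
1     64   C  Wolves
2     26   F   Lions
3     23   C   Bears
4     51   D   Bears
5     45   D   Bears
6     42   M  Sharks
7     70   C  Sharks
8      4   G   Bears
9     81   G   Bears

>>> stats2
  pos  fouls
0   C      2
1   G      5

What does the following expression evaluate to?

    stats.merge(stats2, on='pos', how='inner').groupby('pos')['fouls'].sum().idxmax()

merge on 'pos' (how='inner') → 5 rows:
   games pos    team  fouls
0     64   C  Wolves      2
1     23   C   Bears      2
2     70   C  Sharks      2
3      4   G   Bears      5
4     81   G   Bears      5
group by pos, sum of fouls:
pos
C     6
G    10
Name: fouls, dtype: int64

G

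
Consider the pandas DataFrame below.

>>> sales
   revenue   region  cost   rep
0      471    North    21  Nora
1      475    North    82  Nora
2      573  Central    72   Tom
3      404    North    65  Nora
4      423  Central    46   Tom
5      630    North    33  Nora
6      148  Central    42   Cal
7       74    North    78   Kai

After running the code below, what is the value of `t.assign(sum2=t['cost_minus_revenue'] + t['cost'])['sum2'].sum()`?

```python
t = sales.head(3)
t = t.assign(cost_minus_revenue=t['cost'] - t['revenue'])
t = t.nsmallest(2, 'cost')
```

-858

take first 3 rows:
   revenue   region  cost   rep
0      471    North    21  Nora
1      475    North    82  Nora
2      573  Central    72   Tom
add column cost_minus_revenue = t['cost'] - t['revenue']:
   revenue   region  cost   rep  cost_minus_revenue
0      471    North    21  Nora                -450
1      475    North    82  Nora                -393
2      573  Central    72   Tom                -501
take 2 rows with smallest cost:
   revenue   region  cost   rep  cost_minus_revenue
0      471    North    21  Nora                -450
2      573  Central    72   Tom                -501
add column sum2 = t['cost_minus_revenue'] + t['cost']:
   revenue   region  cost   rep  cost_minus_revenue  sum2
0      471    North    21  Nora                -450  -429
2      573  Central    72   Tom                -501  -429
Taking the sum of column 'sum2' gives -858.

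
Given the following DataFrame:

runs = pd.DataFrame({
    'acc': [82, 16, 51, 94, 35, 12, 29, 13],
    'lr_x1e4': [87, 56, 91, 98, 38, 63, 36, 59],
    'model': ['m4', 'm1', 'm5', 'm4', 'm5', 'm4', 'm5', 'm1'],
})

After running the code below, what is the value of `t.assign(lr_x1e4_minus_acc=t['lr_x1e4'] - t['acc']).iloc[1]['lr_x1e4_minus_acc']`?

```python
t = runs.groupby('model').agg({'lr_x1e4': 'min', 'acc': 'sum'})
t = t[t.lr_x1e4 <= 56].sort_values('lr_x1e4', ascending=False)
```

-79

group by model: min(lr_x1e4), sum(acc):
       lr_x1e4  acc
model              
m1          56   29
m4          63  188
m5          36  115
filter rows where lr_x1e4 <= 56:
       lr_x1e4  acc
model              
m1          56   29
m5          36  115
sort by lr_x1e4 descending:
       lr_x1e4  acc
model              
m1          56   29
m5          36  115
add column lr_x1e4_minus_acc = t['lr_x1e4'] - t['acc']:
       lr_x1e4  acc  lr_x1e4_minus_acc
model                                 
m1          56   29                 27
m5          36  115                -79
Finally, value at position 1, column 'lr_x1e4_minus_acc' = -79.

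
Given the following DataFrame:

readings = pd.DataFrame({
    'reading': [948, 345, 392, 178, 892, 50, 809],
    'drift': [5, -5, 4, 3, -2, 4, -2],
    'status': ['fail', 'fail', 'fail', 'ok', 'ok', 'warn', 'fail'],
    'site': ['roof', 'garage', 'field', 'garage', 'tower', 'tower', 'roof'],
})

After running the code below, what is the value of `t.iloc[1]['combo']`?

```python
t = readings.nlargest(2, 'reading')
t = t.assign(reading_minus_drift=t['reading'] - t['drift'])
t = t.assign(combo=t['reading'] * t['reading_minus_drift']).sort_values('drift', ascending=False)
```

797448

take 2 rows with largest reading:
   reading  drift status   site
0      948      5   fail   roof
4      892     -2     ok  tower
add column reading_minus_drift = t['reading'] - t['drift']:
   reading  drift status   site  reading_minus_drift
0      948      5   fail   roof                  943
4      892     -2     ok  tower                  894
add column combo = t['reading'] * t['reading_minus_drift']:
   reading  drift status   site  reading_minus_drift   combo
0      948      5   fail   roof                  943  893964
4      892     -2     ok  tower                  894  797448
sort by drift descending:
   reading  drift status   site  reading_minus_drift   combo
0      948      5   fail   roof                  943  893964
4      892     -2     ok  tower                  894  797448
Then the value at position 1, column 'combo': 797448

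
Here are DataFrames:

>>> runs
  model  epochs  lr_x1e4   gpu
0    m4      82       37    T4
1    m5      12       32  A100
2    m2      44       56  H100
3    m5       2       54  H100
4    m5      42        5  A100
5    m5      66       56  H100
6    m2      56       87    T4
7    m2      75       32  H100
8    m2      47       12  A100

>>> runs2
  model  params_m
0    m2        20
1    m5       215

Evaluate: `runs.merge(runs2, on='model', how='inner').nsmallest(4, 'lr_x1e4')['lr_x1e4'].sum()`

81

merge on 'model' (how='inner') → 8 rows:
  model  epochs  lr_x1e4   gpu  params_m
0    m5      12       32  A100       215
1    m2      44       56  H100        20
2    m5       2       54  H100       215
3    m5      42        5  A100       215
4    m5      66       56  H100       215
5    m2      56       87    T4        20
6    m2      75       32  H100        20
7    m2      47       12  A100        20
take 4 rows with smallest lr_x1e4:
  model  epochs  lr_x1e4   gpu  params_m
3    m5      42        5  A100       215
7    m2      47       12  A100        20
0    m5      12       32  A100       215
6    m2      75       32  H100        20
Finally, sum of column 'lr_x1e4' = 81.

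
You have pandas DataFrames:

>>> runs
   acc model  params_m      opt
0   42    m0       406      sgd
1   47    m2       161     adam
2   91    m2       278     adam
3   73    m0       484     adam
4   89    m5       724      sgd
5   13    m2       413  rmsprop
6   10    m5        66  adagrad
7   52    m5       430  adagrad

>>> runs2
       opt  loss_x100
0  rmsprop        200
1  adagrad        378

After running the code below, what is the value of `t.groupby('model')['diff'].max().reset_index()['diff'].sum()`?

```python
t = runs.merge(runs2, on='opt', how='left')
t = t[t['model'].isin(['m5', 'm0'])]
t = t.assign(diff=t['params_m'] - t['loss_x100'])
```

merge on 'opt' (how='left') → 8 rows:
   acc model  params_m      opt  loss_x100
0   42    m0       406      sgd        NaN
1   47    m2       161     adam        NaN
2   91    m2       278     adam        NaN
3   73    m0       484     adam        NaN
4   89    m5       724      sgd        NaN
5   13    m2       413  rmsprop      200.0
6   10    m5        66  adagrad      378.0
7   52    m5       430  adagrad      378.0
filter rows where model in ['m5', 'm0']:
   acc model  params_m      opt  loss_x100
0   42    m0       406      sgd        NaN
3   73    m0       484     adam        NaN
4   89    m5       724      sgd        NaN
6   10    m5        66  adagrad      378.0
7   52    m5       430  adagrad      378.0
add column diff = t['params_m'] - t['loss_x100']:
   acc model  params_m      opt  loss_x100   diff
0   42    m0       406      sgd        NaN    NaN
3   73    m0       484     adam        NaN    NaN
4   89    m5       724      sgd        NaN    NaN
6   10    m5        66  adagrad      378.0 -312.0
7   52    m5       430  adagrad      378.0   52.0
group by model, max of diff:
model
m0     NaN
m5    52.0
Name: diff, dtype: float64
reset_index():
  model  diff
0    m0   NaN
1    m5  52.0
Then the sum of column 'diff': 52.0

52.0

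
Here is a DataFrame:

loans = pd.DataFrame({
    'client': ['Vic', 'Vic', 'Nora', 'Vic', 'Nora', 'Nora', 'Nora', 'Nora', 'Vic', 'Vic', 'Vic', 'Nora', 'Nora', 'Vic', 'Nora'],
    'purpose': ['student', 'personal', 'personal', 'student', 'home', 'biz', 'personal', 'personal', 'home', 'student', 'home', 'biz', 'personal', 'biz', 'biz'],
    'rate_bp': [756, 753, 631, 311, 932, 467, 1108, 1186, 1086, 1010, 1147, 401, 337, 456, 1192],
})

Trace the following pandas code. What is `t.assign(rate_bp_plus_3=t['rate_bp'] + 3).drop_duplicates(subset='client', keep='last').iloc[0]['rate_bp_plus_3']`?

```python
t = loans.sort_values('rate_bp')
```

1150

sort by rate_bp:
   client   purpose  rate_bp
3     Vic   student      311
12   Nora  personal      337
11   Nora       biz      401
13    Vic       biz      456
5    Nora       biz      467
2    Nora  personal      631
1     Vic  personal      753
0     Vic   student      756
4    Nora      home      932
9     Vic   student     1010
8     Vic      home     1086
6    Nora  personal     1108
10    Vic      home     1147
7    Nora  personal     1186
14   Nora       biz     1192
add column rate_bp_plus_3 = t['rate_bp'] + 3:
   client   purpose  rate_bp  rate_bp_plus_3
3     Vic   student      311             314
12   Nora  personal      337             340
11   Nora       biz      401             404
13    Vic       biz      456             459
5    Nora       biz      467             470
2    Nora  personal      631             634
1     Vic  personal      753             756
0     Vic   student      756             759
4    Nora      home      932             935
9     Vic   student     1010            1013
8     Vic      home     1086            1089
6    Nora  personal     1108            1111
10    Vic      home     1147            1150
7    Nora  personal     1186            1189
14   Nora       biz     1192            1195
drop duplicate client (keep=last):
   client purpose  rate_bp  rate_bp_plus_3
10    Vic    home     1147            1150
14   Nora     biz     1192            1195
Finally, value at position 0, column 'rate_bp_plus_3' = 1150.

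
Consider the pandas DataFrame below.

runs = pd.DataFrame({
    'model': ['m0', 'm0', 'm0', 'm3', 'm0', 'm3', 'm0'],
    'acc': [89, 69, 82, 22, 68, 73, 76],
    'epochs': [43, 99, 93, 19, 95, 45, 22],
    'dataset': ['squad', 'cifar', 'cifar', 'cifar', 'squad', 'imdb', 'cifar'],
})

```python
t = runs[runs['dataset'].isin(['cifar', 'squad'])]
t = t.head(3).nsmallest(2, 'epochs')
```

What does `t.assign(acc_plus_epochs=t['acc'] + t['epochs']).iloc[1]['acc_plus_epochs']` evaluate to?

filter rows where dataset in ['cifar', 'squad']:
  model  acc  epochs dataset
0    m0   89      43   squad
1    m0   69      99   cifar
2    m0   82      93   cifar
3    m3   22      19   cifar
4    m0   68      95   squad
6    m0   76      22   cifar
take first 3 rows:
  model  acc  epochs dataset
0    m0   89      43   squad
1    m0   69      99   cifar
2    m0   82      93   cifar
take 2 rows with smallest epochs:
  model  acc  epochs dataset
0    m0   89      43   squad
2    m0   82      93   cifar
add column acc_plus_epochs = t['acc'] + t['epochs']:
  model  acc  epochs dataset  acc_plus_epochs
0    m0   89      43   squad              132
2    m0   82      93   cifar              175
Reading off the value at position 1, column 'acc_plus_epochs', we get 175.

175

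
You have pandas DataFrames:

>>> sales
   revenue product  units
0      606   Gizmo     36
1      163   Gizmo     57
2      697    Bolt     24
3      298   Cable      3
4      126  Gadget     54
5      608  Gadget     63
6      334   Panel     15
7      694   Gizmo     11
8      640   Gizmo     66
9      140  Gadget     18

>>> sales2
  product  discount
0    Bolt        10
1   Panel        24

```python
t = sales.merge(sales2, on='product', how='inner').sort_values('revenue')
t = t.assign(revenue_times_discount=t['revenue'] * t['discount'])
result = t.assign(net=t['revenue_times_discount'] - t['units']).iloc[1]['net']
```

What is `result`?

merge on 'product' (how='inner') → 2 rows:
   revenue product  units  discount
0      697    Bolt     24        10
1      334   Panel     15        24
sort by revenue:
   revenue product  units  discount
1      334   Panel     15        24
0      697    Bolt     24        10
add column revenue_times_discount = t['revenue'] * t['discount']:
   revenue product  units  discount  revenue_times_discount
1      334   Panel     15        24                    8016
0      697    Bolt     24        10                    6970
add column net = t['revenue_times_discount'] - t['units']:
   revenue product  units  discount  revenue_times_discount   net
1      334   Panel     15        24                    8016  8001
0      697    Bolt     24        10                    6970  6946
Then the value at position 1, column 'net': 6946

6946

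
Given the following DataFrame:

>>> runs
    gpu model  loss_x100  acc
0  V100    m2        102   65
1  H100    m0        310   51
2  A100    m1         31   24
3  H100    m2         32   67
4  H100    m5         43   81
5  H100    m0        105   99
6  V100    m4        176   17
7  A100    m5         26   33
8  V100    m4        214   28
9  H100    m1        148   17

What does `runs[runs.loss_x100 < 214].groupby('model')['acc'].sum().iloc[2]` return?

132

filter rows where loss_x100 < 214:
    gpu model  loss_x100  acc
0  V100    m2        102   65
2  A100    m1         31   24
3  H100    m2         32   67
4  H100    m5         43   81
5  H100    m0        105   99
6  V100    m4        176   17
7  A100    m5         26   33
9  H100    m1        148   17
group by model, sum of acc:
model
m0     99
m1     41
m2    132
m4     17
m5    114
Name: acc, dtype: int64
Then the value at position 2: 132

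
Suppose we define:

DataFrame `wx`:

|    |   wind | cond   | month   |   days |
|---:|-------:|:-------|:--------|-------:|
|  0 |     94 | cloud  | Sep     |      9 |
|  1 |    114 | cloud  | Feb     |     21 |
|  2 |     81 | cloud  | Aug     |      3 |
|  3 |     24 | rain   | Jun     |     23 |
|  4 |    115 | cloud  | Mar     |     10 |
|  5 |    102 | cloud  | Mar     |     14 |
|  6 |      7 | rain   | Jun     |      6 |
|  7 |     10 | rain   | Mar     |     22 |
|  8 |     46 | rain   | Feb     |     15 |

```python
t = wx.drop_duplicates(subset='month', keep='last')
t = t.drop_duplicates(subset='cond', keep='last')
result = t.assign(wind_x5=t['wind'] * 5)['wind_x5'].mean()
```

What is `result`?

drop duplicate month (keep=last):
   wind   cond month  days
0    94  cloud   Sep     9
2    81  cloud   Aug     3
6     7   rain   Jun     6
7    10   rain   Mar    22
8    46   rain   Feb    15
drop duplicate cond (keep=last):
   wind   cond month  days
2    81  cloud   Aug     3
8    46   rain   Feb    15
add column wind_x5 = t['wind'] * 5:
   wind   cond month  days  wind_x5
2    81  cloud   Aug     3      405
8    46   rain   Feb    15      230
Finally, mean of column 'wind_x5' = 317.5.

317.5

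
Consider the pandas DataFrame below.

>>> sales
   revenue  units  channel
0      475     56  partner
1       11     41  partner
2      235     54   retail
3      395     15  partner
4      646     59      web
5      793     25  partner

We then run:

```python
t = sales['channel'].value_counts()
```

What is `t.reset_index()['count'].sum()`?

6

value_counts of channel:
channel
partner    4
retail     1
web        1
Name: count, dtype: int64
reset_index():
   channel  count
0  partner      4
1   retail      1
2      web      1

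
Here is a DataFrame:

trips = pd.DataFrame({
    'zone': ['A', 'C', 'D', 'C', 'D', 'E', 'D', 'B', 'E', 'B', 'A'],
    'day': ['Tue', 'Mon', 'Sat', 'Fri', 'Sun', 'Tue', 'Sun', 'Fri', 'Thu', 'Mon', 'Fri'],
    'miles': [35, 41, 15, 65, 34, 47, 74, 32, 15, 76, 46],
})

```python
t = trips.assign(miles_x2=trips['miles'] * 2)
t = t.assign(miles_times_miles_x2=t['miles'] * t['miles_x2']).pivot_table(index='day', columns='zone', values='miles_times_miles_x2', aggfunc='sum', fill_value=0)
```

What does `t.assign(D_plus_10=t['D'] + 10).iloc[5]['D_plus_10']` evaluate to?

10

add column miles_x2 = trips['miles'] * 2:
   zone  day  miles  miles_x2
0     A  Tue     35        70
1     C  Mon     41        82
2     D  Sat     15        30
3     C  Fri     65       130
4     D  Sun     34        68
5     E  Tue     47        94
6     D  Sun     74       148
7     B  Fri     32        64
8     E  Thu     15        30
9     B  Mon     76       152
10    A  Fri     46        92
add column miles_times_miles_x2 = t['miles'] * t['miles_x2']:
   zone  day  miles  miles_x2  miles_times_miles_x2
0     A  Tue     35        70                  2450
1     C  Mon     41        82                  3362
2     D  Sat     15        30                   450
3     C  Fri     65       130                  8450
4     D  Sun     34        68                  2312
5     E  Tue     47        94                  4418
6     D  Sun     74       148                 10952
7     B  Fri     32        64                  2048
8     E  Thu     15        30                   450
9     B  Mon     76       152                 11552
10    A  Fri     46        92                  4232
pivot: rows=day, cols=zone, sum(miles_times_miles_x2):
zone     A      B     C      D     E
day                                 
Fri   4232   2048  8450      0     0
Mon      0  11552  3362      0     0
Sat      0      0     0    450     0
Sun      0      0     0  13264     0
Thu      0      0     0      0   450
Tue   2450      0     0      0  4418
add column D_plus_10 = t['D'] + 10:
zone     A      B     C      D     E  D_plus_10
day                                            
Fri   4232   2048  8450      0     0         10
Mon      0  11552  3362      0     0         10
Sat      0      0     0    450     0        460
Sun      0      0     0  13264     0      13274
Thu      0      0     0      0   450         10
Tue   2450      0     0      0  4418         10
Then the value at position 5, column 'D_plus_10': 10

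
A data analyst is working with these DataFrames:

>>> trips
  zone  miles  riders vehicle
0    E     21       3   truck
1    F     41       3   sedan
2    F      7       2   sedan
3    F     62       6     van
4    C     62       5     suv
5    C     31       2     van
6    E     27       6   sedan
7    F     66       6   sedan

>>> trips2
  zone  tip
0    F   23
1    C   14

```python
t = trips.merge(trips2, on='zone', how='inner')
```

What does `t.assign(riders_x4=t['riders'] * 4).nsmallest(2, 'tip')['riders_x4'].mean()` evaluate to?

merge on 'zone' (how='inner') → 6 rows:
  zone  miles  riders vehicle  tip
0    F     41       3   sedan   23
1    F      7       2   sedan   23
2    F     62       6     van   23
3    C     62       5     suv   14
4    C     31       2     van   14
5    F     66       6   sedan   23
add column riders_x4 = t['riders'] * 4:
  zone  miles  riders vehicle  tip  riders_x4
0    F     41       3   sedan   23         12
1    F      7       2   sedan   23          8
2    F     62       6     van   23         24
3    C     62       5     suv   14         20
4    C     31       2     van   14          8
5    F     66       6   sedan   23         24
take 2 rows with smallest tip:
  zone  miles  riders vehicle  tip  riders_x4
3    C     62       5     suv   14         20
4    C     31       2     van   14          8
Taking the mean of column 'riders_x4' gives 14.0.

14.0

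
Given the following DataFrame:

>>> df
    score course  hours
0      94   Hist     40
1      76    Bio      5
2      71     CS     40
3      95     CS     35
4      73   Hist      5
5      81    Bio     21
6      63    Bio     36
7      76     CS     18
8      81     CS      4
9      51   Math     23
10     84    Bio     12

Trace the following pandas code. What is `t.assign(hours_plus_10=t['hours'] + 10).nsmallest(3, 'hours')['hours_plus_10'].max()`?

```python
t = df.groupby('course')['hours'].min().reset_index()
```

group by course, min of hours:
course
Bio      5
CS       4
Hist     5
Math    23
Name: hours, dtype: int64
reset_index():
  course  hours
0    Bio      5
1     CS      4
2   Hist      5
3   Math     23
add column hours_plus_10 = t['hours'] + 10:
  course  hours  hours_plus_10
0    Bio      5             15
1     CS      4             14
2   Hist      5             15
3   Math     23             33
take 3 rows with smallest hours:
  course  hours  hours_plus_10
1     CS      4             14
0    Bio      5             15
2   Hist      5             15
Reading off the max of column 'hours_plus_10', we get 15.

15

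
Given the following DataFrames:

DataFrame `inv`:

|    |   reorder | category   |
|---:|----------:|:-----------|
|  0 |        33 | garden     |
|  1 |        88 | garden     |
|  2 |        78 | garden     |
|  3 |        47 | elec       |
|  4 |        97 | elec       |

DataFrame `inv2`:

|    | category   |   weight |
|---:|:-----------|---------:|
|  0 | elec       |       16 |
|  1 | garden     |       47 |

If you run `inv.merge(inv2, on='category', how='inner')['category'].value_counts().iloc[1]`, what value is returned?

merge on 'category' (how='inner') → 5 rows:
   reorder category  weight
0       33   garden      47
1       88   garden      47
2       78   garden      47
3       47     elec      16
4       97     elec      16
value_counts of category:
category
garden    3
elec      2
Name: count, dtype: int64
Then the value at position 1: 2

2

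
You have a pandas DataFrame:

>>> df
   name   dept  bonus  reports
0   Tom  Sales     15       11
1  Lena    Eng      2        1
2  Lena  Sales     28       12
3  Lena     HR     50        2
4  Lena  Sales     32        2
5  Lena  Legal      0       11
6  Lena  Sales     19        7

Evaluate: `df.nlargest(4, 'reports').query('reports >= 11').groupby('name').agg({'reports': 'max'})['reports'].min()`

11

take 4 rows with largest reports:
   name   dept  bonus  reports
2  Lena  Sales     28       12
0   Tom  Sales     15       11
5  Lena  Legal      0       11
6  Lena  Sales     19        7
filter rows where reports >= 11:
   name   dept  bonus  reports
2  Lena  Sales     28       12
0   Tom  Sales     15       11
5  Lena  Legal      0       11
group by name, max of reports:
      reports
name         
Lena       12
Tom        11
So min() = 11.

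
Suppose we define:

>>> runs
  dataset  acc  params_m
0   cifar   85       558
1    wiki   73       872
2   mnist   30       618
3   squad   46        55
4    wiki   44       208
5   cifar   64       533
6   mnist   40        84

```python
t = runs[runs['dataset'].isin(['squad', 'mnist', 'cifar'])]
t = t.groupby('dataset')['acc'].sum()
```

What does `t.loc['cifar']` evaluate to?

filter rows where dataset in ['squad', 'mnist', 'cifar']:
  dataset  acc  params_m
0   cifar   85       558
2   mnist   30       618
3   squad   46        55
5   cifar   64       533
6   mnist   40        84
group by dataset, sum of acc:
dataset
cifar    149
mnist     70
squad     46
Name: acc, dtype: int64
Reading off the value at index 'cifar', we get 149.

149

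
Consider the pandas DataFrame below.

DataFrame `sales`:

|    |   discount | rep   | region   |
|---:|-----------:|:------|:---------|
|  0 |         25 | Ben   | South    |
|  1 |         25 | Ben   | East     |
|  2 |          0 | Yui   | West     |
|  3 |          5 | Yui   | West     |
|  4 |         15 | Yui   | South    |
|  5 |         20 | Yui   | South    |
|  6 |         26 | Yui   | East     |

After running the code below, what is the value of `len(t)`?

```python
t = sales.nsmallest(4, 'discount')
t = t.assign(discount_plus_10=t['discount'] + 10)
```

4

take 4 rows with smallest discount:
   discount  rep region
2         0  Yui   West
3         5  Yui   West
4        15  Yui  South
5        20  Yui  South
add column discount_plus_10 = t['discount'] + 10:
   discount  rep region  discount_plus_10
2         0  Yui   West                10
3         5  Yui   West                15
4        15  Yui  South                25
5        20  Yui  South                30
number of rows → 4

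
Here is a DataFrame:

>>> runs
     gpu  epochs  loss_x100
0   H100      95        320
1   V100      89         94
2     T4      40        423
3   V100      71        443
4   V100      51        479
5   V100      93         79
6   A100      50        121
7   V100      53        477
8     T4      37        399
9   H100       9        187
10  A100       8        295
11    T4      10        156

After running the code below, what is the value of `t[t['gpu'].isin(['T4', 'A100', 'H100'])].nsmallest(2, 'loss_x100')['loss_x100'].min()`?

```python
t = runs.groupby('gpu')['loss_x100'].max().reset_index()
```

295

group by gpu, max of loss_x100:
gpu
A100    295
H100    320
T4      423
V100    479
Name: loss_x100, dtype: int64
reset_index():
    gpu  loss_x100
0  A100        295
1  H100        320
2    T4        423
3  V100        479
filter rows where gpu in ['T4', 'A100', 'H100']:
    gpu  loss_x100
0  A100        295
1  H100        320
2    T4        423
take 2 rows with smallest loss_x100:
    gpu  loss_x100
0  A100        295
1  H100        320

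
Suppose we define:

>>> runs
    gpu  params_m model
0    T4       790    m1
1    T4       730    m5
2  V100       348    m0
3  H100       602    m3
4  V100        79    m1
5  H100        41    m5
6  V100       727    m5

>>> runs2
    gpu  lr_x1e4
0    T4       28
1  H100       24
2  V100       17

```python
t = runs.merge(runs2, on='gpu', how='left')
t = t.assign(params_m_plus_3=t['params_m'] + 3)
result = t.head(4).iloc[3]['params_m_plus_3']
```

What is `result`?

merge on 'gpu' (how='left') → 7 rows:
    gpu  params_m model  lr_x1e4
0    T4       790    m1       28
1    T4       730    m5       28
2  V100       348    m0       17
3  H100       602    m3       24
4  V100        79    m1       17
5  H100        41    m5       24
6  V100       727    m5       17
add column params_m_plus_3 = t['params_m'] + 3:
    gpu  params_m model  lr_x1e4  params_m_plus_3
0    T4       790    m1       28              793
1    T4       730    m5       28              733
2  V100       348    m0       17              351
3  H100       602    m3       24              605
4  V100        79    m1       17               82
5  H100        41    m5       24               44
6  V100       727    m5       17              730
take first 4 rows:
    gpu  params_m model  lr_x1e4  params_m_plus_3
0    T4       790    m1       28              793
1    T4       730    m5       28              733
2  V100       348    m0       17              351
3  H100       602    m3       24              605
value at position 3, column 'params_m_plus_3' → 605

605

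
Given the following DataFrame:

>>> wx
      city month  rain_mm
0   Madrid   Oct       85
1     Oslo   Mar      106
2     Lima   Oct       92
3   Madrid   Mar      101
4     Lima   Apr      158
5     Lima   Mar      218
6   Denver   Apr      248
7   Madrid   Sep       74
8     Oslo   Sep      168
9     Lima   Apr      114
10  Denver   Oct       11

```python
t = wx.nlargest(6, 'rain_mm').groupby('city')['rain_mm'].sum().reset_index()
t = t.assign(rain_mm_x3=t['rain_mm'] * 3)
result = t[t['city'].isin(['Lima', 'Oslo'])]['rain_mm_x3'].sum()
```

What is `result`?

take 6 rows with largest rain_mm:
     city month  rain_mm
6  Denver   Apr      248
5    Lima   Mar      218
8    Oslo   Sep      168
4    Lima   Apr      158
9    Lima   Apr      114
1    Oslo   Mar      106
group by city, sum of rain_mm:
city
Denver    248
Lima      490
Oslo      274
Name: rain_mm, dtype: int64
reset_index():
     city  rain_mm
0  Denver      248
1    Lima      490
2    Oslo      274
add column rain_mm_x3 = t['rain_mm'] * 3:
     city  rain_mm  rain_mm_x3
0  Denver      248         744
1    Lima      490        1470
2    Oslo      274         822
filter rows where city in ['Lima', 'Oslo']:
   city  rain_mm  rain_mm_x3
1  Lima      490        1470
2  Oslo      274         822

2292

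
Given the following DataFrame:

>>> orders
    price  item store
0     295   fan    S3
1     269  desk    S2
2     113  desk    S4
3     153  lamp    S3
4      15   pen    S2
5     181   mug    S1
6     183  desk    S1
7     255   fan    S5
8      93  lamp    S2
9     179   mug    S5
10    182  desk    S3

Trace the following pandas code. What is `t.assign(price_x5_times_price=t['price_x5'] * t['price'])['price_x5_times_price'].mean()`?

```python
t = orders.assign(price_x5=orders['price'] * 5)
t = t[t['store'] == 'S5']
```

add column price_x5 = orders['price'] * 5:
    price  item store  price_x5
0     295   fan    S3      1475
1     269  desk    S2      1345
2     113  desk    S4       565
3     153  lamp    S3       765
4      15   pen    S2        75
5     181   mug    S1       905
6     183  desk    S1       915
7     255   fan    S5      1275
8      93  lamp    S2       465
9     179   mug    S5       895
10    182  desk    S3       910
filter rows where store == 'S5':
   price item store  price_x5
7    255  fan    S5      1275
9    179  mug    S5       895
add column price_x5_times_price = t['price_x5'] * t['price']:
   price item store  price_x5  price_x5_times_price
7    255  fan    S5      1275                325125
9    179  mug    S5       895                160205

242665.0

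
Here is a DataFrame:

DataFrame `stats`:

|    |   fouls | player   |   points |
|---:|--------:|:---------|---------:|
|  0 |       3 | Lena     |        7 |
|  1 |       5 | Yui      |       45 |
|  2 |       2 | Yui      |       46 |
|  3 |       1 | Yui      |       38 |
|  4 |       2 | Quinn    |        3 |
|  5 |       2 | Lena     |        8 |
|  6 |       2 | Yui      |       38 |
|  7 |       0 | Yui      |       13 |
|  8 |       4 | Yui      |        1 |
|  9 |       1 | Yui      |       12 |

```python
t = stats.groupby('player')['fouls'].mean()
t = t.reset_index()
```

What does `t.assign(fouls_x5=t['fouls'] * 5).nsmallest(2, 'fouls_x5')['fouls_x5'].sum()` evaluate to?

20.7142857143

group by player, mean of fouls:
player
Lena     2.500000
Quinn    2.000000
Yui      2.142857
Name: fouls, dtype: float64
reset_index():
  player     fouls
0   Lena  2.500000
1  Quinn  2.000000
2    Yui  2.142857
add column fouls_x5 = t['fouls'] * 5:
  player     fouls   fouls_x5
0   Lena  2.500000  12.500000
1  Quinn  2.000000  10.000000
2    Yui  2.142857  10.714286
take 2 rows with smallest fouls_x5:
  player     fouls   fouls_x5
1  Quinn  2.000000  10.000000
2    Yui  2.142857  10.714286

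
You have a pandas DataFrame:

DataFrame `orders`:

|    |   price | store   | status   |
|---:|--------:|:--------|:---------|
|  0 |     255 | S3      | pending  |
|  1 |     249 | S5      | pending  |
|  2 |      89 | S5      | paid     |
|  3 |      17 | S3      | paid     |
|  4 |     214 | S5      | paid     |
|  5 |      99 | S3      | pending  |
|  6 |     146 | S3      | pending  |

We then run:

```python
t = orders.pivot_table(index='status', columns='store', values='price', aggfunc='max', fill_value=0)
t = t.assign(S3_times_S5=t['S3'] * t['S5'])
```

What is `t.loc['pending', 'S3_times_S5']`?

63495

pivot: rows=status, cols=store, max(price):
store     S3   S5
status           
paid      17  214
pending  255  249
add column S3_times_S5 = t['S3'] * t['S5']:
store     S3   S5  S3_times_S5
status                        
paid      17  214         3638
pending  255  249        63495
The value at row 'pending', column 'S3_times_S5' is 63495.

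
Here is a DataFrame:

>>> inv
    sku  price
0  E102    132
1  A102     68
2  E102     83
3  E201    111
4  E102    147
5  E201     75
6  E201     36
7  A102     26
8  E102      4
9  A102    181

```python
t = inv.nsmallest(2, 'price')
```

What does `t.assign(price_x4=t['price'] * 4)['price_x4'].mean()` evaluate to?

take 2 rows with smallest price:
    sku  price
8  E102      4
7  A102     26
add column price_x4 = t['price'] * 4:
    sku  price  price_x4
8  E102      4        16
7  A102     26       104

60.0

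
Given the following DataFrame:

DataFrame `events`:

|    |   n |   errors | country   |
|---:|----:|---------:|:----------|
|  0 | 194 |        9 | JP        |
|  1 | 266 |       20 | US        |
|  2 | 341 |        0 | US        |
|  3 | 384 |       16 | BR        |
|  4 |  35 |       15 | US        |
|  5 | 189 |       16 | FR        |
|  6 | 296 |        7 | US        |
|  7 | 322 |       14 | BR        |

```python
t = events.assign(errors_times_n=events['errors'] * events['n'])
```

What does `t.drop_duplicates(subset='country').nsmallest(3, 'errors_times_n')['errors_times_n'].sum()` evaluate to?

10090

add column errors_times_n = events['errors'] * events['n']:
     n  errors country  errors_times_n
0  194       9      JP            1746
1  266      20      US            5320
2  341       0      US               0
3  384      16      BR            6144
4   35      15      US             525
5  189      16      FR            3024
6  296       7      US            2072
7  322      14      BR            4508
drop duplicate country (keep=first):
     n  errors country  errors_times_n
0  194       9      JP            1746
1  266      20      US            5320
3  384      16      BR            6144
5  189      16      FR            3024
take 3 rows with smallest errors_times_n:
     n  errors country  errors_times_n
0  194       9      JP            1746
5  189      16      FR            3024
1  266      20      US            5320
Then the sum of column 'errors_times_n': 10090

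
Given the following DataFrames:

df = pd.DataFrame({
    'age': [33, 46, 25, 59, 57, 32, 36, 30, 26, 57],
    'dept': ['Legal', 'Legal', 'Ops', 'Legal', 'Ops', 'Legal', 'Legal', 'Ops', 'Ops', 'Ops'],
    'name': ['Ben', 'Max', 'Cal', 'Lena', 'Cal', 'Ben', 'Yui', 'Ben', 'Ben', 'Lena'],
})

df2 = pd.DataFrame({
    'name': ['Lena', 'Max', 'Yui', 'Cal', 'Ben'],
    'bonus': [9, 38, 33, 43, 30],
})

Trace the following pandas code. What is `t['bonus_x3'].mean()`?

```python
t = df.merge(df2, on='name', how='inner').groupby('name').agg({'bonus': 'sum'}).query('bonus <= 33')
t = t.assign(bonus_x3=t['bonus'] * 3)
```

merge on 'name' (how='inner') → 10 rows:
   age   dept  name  bonus
0   33  Legal   Ben     30
1   46  Legal   Max     38
2   25    Ops   Cal     43
3   59  Legal  Lena      9
4   57    Ops   Cal     43
5   32  Legal   Ben     30
6   36  Legal   Yui     33
7   30    Ops   Ben     30
8   26    Ops   Ben     30
9   57    Ops  Lena      9
group by name, sum of bonus:
      bonus
name       
Ben     120
Cal      86
Lena     18
Max      38
Yui      33
filter rows where bonus <= 33:
      bonus
name       
Lena     18
Yui      33
add column bonus_x3 = t['bonus'] * 3:
      bonus  bonus_x3
name                 
Lena     18        54
Yui      33        99

76.5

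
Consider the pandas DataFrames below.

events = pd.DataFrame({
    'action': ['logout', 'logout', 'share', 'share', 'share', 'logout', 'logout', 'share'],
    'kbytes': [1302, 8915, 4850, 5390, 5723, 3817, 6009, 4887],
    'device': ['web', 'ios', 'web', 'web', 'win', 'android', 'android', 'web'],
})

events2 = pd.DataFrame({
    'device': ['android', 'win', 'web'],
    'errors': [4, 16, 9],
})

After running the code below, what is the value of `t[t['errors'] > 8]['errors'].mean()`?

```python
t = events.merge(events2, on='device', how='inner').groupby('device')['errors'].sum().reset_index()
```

26.0

merge on 'device' (how='inner') → 7 rows:
   action  kbytes   device  errors
0  logout    1302      web       9
1   share    4850      web       9
2   share    5390      web       9
3   share    5723      win      16
4  logout    3817  android       4
5  logout    6009  android       4
6   share    4887      web       9
group by device, sum of errors:
device
android     8
web        36
win        16
Name: errors, dtype: int64
reset_index():
    device  errors
0  android       8
1      web      36
2      win      16
filter rows where errors > 8:
  device  errors
1    web      36
2    win      16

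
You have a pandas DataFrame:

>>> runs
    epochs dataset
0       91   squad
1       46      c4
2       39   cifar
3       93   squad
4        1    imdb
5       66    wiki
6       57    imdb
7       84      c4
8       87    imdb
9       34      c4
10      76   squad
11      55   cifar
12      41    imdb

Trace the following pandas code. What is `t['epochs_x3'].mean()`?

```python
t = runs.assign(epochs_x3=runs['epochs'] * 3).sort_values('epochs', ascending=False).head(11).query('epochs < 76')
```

152.0

add column epochs_x3 = runs['epochs'] * 3:
    epochs dataset  epochs_x3
0       91   squad        273
1       46      c4        138
2       39   cifar        117
3       93   squad        279
4        1    imdb          3
5       66    wiki        198
6       57    imdb        171
7       84      c4        252
8       87    imdb        261
9       34      c4        102
10      76   squad        228
11      55   cifar        165
12      41    imdb        123
sort by epochs descending:
    epochs dataset  epochs_x3
3       93   squad        279
0       91   squad        273
8       87    imdb        261
7       84      c4        252
10      76   squad        228
5       66    wiki        198
6       57    imdb        171
11      55   cifar        165
1       46      c4        138
12      41    imdb        123
2       39   cifar        117
9       34      c4        102
4        1    imdb          3
take first 11 rows:
    epochs dataset  epochs_x3
3       93   squad        279
0       91   squad        273
8       87    imdb        261
7       84      c4        252
10      76   squad        228
5       66    wiki        198
6       57    imdb        171
11      55   cifar        165
1       46      c4        138
12      41    imdb        123
2       39   cifar        117
filter rows where epochs < 76:
    epochs dataset  epochs_x3
5       66    wiki        198
6       57    imdb        171
11      55   cifar        165
1       46      c4        138
12      41    imdb        123
2       39   cifar        117
mean of column 'epochs_x3' → 152.0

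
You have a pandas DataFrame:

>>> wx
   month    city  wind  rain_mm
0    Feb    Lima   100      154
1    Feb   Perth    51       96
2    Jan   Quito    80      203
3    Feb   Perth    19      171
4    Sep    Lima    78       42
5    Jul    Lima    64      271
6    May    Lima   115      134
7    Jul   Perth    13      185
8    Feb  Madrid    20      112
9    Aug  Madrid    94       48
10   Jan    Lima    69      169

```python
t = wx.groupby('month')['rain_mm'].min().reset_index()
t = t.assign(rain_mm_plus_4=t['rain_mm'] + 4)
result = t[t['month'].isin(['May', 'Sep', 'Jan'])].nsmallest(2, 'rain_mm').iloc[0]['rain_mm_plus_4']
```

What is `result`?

46

group by month, min of rain_mm:
month
Aug     48
Feb     96
Jan    169
Jul    185
May    134
Sep     42
Name: rain_mm, dtype: int64
reset_index():
  month  rain_mm
0   Aug       48
1   Feb       96
2   Jan      169
3   Jul      185
4   May      134
5   Sep       42
add column rain_mm_plus_4 = t['rain_mm'] + 4:
  month  rain_mm  rain_mm_plus_4
0   Aug       48              52
1   Feb       96             100
2   Jan      169             173
3   Jul      185             189
4   May      134             138
5   Sep       42              46
filter rows where month in ['May', 'Sep', 'Jan']:
  month  rain_mm  rain_mm_plus_4
2   Jan      169             173
4   May      134             138
5   Sep       42              46
take 2 rows with smallest rain_mm:
  month  rain_mm  rain_mm_plus_4
5   Sep       42              46
4   May      134             138
value at position 0, column 'rain_mm_plus_4' → 46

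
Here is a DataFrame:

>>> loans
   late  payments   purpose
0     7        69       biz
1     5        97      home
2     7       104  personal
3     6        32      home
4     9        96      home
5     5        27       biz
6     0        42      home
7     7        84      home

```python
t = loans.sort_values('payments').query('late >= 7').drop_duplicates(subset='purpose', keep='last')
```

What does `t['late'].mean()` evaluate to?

sort by payments:
   late  payments   purpose
5     5        27       biz
3     6        32      home
6     0        42      home
0     7        69       biz
7     7        84      home
4     9        96      home
1     5        97      home
2     7       104  personal
filter rows where late >= 7:
   late  payments   purpose
0     7        69       biz
7     7        84      home
4     9        96      home
2     7       104  personal
drop duplicate purpose (keep=last):
   late  payments   purpose
0     7        69       biz
4     9        96      home
2     7       104  personal

7.66666666667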